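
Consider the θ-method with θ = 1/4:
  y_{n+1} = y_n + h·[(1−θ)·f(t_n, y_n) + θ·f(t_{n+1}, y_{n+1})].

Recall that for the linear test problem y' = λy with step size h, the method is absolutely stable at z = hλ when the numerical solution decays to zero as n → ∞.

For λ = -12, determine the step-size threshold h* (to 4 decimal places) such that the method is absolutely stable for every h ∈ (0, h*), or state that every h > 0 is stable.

On y'=λy, z=hλ:
  y_{n+1} = y_n + z·[3/4·y_n + 1/4·y_{n+1}] ⇒ (1 − 1/4z)y_{n+1} = (1 + 3/4z)y_n
  so R(z) = (1 + 3/4z)/(1 − 1/4z).

Solve |R(x)|<1 on ℝ⁻.
x=-0.38: |R|=0.6530
R=−1: 1+3/4x = −1+1/4x ⇒ -1/2x=2 ⇒ x=2/(-1/2)=-4.0000
Confirm numerically:
  x=-3.703: |R|=0.92289 <1
  x=-3.465: |R|=0.85666 <1
  x=-3.441: |R|=0.84975 <1
  x=-4.169: |R|=1.04138 >1
  x=-4.128: |R|=1.03150 >1
Interval (-4.0000, 0).

(-4.0000,0); λ=-12 ⇒ h* = (4)/12 = 0.3333.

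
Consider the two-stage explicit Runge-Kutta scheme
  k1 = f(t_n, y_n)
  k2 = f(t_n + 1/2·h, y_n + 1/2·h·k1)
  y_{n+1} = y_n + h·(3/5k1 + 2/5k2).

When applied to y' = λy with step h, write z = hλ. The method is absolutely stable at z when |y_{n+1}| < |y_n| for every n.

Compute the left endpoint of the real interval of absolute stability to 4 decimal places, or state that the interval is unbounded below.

On y'=λy, z=hλ:
  k1=λy_n ⇒ h·k1=z·y_n;  k2=λ(1+1/2z)y_n ⇒ h·k2=z(1+1/2z)y_n
  y_{n+1}/y_n = 1 + 3/5z + 2/5z(1+1/2z) = 1 + z + 1/5z²
  Hence R(z) = 1 + z + 1/5z².

Boundary: |R(x)|=1, x<0.
x=-1.07: |R|=0.1590
R=1: x+1/5x²=0 ⇒ x=−5=-5.0000; min R=1−1/(4·1/5)=-0.2500>−1
Confirm numerically:
  x=-4.233: |R|=0.35066 <1
  x=-3.252: |R|=0.13690 <1
  x=-2.035: |R|=0.20676 <1
  x=-5.341: |R|=1.36426 >1
  x=-5.122: |R|=1.12498 >1
Interval (-5.0000, 0).

left endpoint -5.0000.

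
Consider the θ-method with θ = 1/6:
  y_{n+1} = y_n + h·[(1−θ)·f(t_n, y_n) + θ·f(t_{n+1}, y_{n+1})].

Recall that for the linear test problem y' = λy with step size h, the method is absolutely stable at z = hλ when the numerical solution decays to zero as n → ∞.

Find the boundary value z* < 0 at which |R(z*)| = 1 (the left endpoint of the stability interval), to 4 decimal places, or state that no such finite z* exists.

left endpoint -3.0000.

Test eqn y'=λy, z=hλ:
  y_{n+1} = y_n + z·[5/6·y_n + 1/6·y_{n+1}] ⇒ (1 − 1/6z)y_{n+1} = (1 + 5/6z)y_n
  so R(z) = (1 + 5/6z)/(1 − 1/6z).

Boundary: |R(x)|=1, x<0.
x=-1.64: |R|=0.2880
R=−1: 1+5/6x = −1+1/6x ⇒ -2/3x=2 ⇒ x=2/(-2/3)=-3.0000
Confirm numerically:
  x=-2.682: |R|=0.85349 <1
  x=-2.586: |R|=0.80713 <1
  x=-2.539: |R|=0.78405 <1
  x=-2.343: |R|=0.68501 <1
  x=-3.233: |R|=1.10094 >1
  x=-3.179: |R|=1.07800 >1
So |R|<1 on (-3.0000, 0).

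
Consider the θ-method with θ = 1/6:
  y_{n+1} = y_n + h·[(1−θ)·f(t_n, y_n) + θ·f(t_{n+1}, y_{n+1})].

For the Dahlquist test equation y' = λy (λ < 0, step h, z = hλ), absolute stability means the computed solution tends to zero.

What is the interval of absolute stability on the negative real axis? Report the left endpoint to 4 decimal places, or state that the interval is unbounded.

(-3.0000, 0).

On y'=λy, z=hλ:
  y_{n+1} = y_n + z·[5/6·y_n + 1/6·y_{n+1}] ⇒ (1 − 1/6z)y_{n+1} = (1 + 5/6z)y_n
  R(z) = (1 + 5/6z)/(1 − 1/6z).

Find x<0 with |R(x)|<1.
x=-0.35: |R|=0.6693
R=−1: 1+5/6x = −1+1/6x ⇒ -2/3x=2 ⇒ x=2/(-2/3)=-3.0000
Confirm numerically:
  x=-2.578: |R|=0.80322 <1
  x=-2.251: |R|=0.63689 <1
  x=-1.897: |R|=0.44131 <1
  x=-1.544: |R|=0.22800 <1
  x=-3.319: |R|=1.13692 >1
  x=-3.234: |R|=1.10136 >1
So |R|<1 on (-3.0000, 0).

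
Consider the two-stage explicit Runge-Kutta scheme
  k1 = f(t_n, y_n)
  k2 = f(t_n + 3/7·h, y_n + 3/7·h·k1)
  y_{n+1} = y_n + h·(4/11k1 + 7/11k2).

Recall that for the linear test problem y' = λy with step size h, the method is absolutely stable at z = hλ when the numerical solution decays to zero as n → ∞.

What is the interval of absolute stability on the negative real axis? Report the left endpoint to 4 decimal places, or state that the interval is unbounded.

With y'=λy (z=hλ):
  k1=λy_n ⇒ h·k1=z·y_n;  k2=λ(1+3/7z)y_n ⇒ h·k2=z(1+3/7z)y_n
  y_{n+1}/y_n = 1 + 4/11z + 7/11z(1+3/7z) = 1 + z + 3/11z²
  ⇒ R(z) = 1 + z + 3/11z².

Solve |R(x)|<1 on ℝ⁻.
x=-0.37: |R|=0.6673
R=1: x+3/11x²=0 ⇒ x=−11/3=-3.6667; min R=1−1/(4·3/11)=0.0833>−1
Confirm numerically:
  x=-2.536: |R|=0.21799 <1
  x=-2.085: |R|=0.10061 <1
  x=-1.893: |R|=0.08430 <1
  x=-1.703: |R|=0.08797 <1
  x=-4.142: |R|=1.53695 >1
  x=-3.733: |R|=1.06753 >1
Interval (-3.6667, 0).

z∈(-3.6667,0).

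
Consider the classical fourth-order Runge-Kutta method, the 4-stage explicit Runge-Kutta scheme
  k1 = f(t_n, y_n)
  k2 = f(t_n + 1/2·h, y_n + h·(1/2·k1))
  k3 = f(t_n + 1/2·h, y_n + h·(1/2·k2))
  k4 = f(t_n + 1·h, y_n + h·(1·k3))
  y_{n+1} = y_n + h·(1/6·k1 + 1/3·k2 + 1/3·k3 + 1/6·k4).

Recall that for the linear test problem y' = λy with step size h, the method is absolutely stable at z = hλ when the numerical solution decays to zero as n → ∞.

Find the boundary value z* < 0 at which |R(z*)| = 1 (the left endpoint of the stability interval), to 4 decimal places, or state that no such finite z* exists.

left endpoint -2.7853.

Test eqn y'=λy, z=hλ:
  order 4, 4-stage ⇒ R(z)=1+z+z^2/2+z^3/6+z^4/24
  (e.g. R(-1.03)=0.36523, |R|=0.36523)

Boundary: |R(x)|=1, x<0.
x=-1.03: |R|=0.3652
|R(-1.47)|=0.2756 |R(-1.46)|=0.2764 |R(-0.93)|=0.3996
Bisect:
  x_lo=-3.4555 |R|=2.5787  x_hi=-0.3562 |R|=0.7004
  mid=-1.90587 |R|=0.30625 →hi
  mid=-2.68069 |R|=0.85340 →hi
  mid=-3.06809 |R|=1.51709 →lo
  mid=-2.87439 |R|=1.14285 →lo
  mid=-2.77754 |R|=0.98837 →hi
  mid=-2.82596 |R|=1.06307 →lo
  mid=-2.80175 |R|=1.02510 →lo
  mid=-2.78964 |R|=1.00658 →lo
  ...
  [-2.78548,-2.78529] ⇒ x*=-2.7853
Stable set (-2.7853, 0).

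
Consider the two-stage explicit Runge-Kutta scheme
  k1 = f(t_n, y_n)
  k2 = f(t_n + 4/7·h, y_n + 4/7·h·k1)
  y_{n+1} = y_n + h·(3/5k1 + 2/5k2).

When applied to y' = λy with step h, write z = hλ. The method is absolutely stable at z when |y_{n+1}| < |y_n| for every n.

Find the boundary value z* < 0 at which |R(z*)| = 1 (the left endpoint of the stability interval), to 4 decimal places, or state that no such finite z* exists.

z* = -4.3750.

Set f=λy, z=hλ:
  k1=λy_n ⇒ h·k1=z·y_n;  k2=λ(1+4/7z)y_n ⇒ h·k2=z(1+4/7z)y_n
  y_{n+1}/y_n = 1 + 3/5z + 2/5z(1+4/7z) = 1 + z + 8/35z²
  R(z) = 1 + z + 8/35z².

Need |R(x)|<1, x<0.
x=-0.62: |R|=0.4679
R=1: x+8/35x²=0 ⇒ x=−35/8=-4.3750; min R=1−1/(4·8/35)=-0.0938>−1
Confirm numerically:
  x=-3.937: |R|=0.60585 <1
  x=-3.640: |R|=0.38848 <1
  x=-3.405: |R|=0.24506 <1
  x=-2.686: |R|=0.03695 <1
  x=-4.789: |R|=1.45318 >1
  x=-4.777: |R|=1.43894 >1
  x=-4.772: |R|=1.43302 >1
Stable set (-4.3750, 0).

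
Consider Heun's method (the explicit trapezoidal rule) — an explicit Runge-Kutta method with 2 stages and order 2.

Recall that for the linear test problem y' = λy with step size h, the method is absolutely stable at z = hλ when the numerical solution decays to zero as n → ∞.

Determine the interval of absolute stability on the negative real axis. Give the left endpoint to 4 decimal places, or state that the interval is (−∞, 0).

Set f=λy, z=hλ:
  order 2, 2-stage ⇒ R(z)=1+z+z^2/2
  (e.g. R(-1.66)=0.71780, |R|=0.71780)

Need |R(x)|<1, x<0.
x=-1.66: |R|=0.7178
|R(-2.36)|=1.4248 |R(-1.66)|=0.7178 |R(-0.68)|=0.5512
Bisect:
  x_lo=-2.6820 |R|=1.9146  x_hi=-0.2995 |R|=0.7454
  mid=-1.49076 |R|=0.62042 →hi
  mid=-2.08640 |R|=1.09013 →lo
  mid=-1.78858 |R|=0.81093 →hi
  mid=-1.93749 |R|=0.93944 →hi
  mid=-2.01194 |R|=1.01201 →lo
  mid=-1.97471 |R|=0.97503 →hi
  mid=-1.99333 |R|=0.99335 →hi
  mid=-2.00263 |R|=1.00264 →lo
  mid=-1.99798 |R|=0.99798 →hi
  mid=-2.00031 |R|=1.00031 →lo
  ...
  [-2.00002,-1.99987] ⇒ x*=-2.0000
Interval (-2.0000, 0).

z∈(-2.0000,0).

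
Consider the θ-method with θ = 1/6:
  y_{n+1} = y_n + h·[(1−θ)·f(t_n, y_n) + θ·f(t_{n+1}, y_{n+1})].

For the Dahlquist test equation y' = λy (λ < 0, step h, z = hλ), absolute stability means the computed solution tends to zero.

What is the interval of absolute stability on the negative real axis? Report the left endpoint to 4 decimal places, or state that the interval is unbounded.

Test eqn y'=λy, z=hλ:
  y_{n+1} = y_n + z·[5/6·y_n + 1/6·y_{n+1}] ⇒ (1 − 1/6z)y_{n+1} = (1 + 5/6z)y_n
  Hence R(z) = (1 + 5/6z)/(1 − 1/6z).

Boundary: |R(x)|=1, x<0.
x=-0.95: |R|=0.1799
R=−1: 1+5/6x = −1+1/6x ⇒ -2/3x=2 ⇒ x=2/(-2/3)=-3.0000
Confirm numerically:
  x=-2.291: |R|=0.65794 <1
  x=-2.033: |R|=0.51849 <1
  x=-1.793: |R|=0.38047 <1
  x=-1.575: |R|=0.24752 <1
  x=-3.336: |R|=1.14396 >1
  x=-3.305: |R|=1.13111 >1
Interval (-3.0000, 0).

(-3.0000, 0).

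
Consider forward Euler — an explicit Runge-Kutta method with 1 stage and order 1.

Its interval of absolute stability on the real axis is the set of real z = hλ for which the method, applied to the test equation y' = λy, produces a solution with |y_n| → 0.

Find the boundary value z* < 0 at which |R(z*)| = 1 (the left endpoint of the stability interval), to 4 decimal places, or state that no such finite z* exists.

z* = -2.0000.

On y'=λy, z=hλ:
  order 1, 1-stage ⇒ R(z)=1+z
  (e.g. R(-1.74)=-0.74000, |R|=0.74000)

Need |R(x)|<1, x<0.
x=-1.74: |R|=0.7400
|R(-0.99)|=0.0100 |R(-0.8)|=0.2000 |R(-0.65)|=0.3500
Bisect:
  x_lo=-2.3578 |R|=1.3578  x_hi=-0.1172 |R|=0.8828
  mid=-1.23750 |R|=0.23750 →hi
  mid=-1.79766 |R|=0.79766 →hi
  mid=-2.07773 |R|=1.07773 →lo
  mid=-1.93769 |R|=0.93769 →hi
  mid=-2.00771 |R|=1.00771 →lo
  mid=-1.97270 |R|=0.97270 →hi
  mid=-1.99021 |R|=0.99021 →hi
  mid=-1.99896 |R|=0.99896 →hi
  ...
  [-2.00005,-1.99992] ⇒ x*=-2.0000
Interval (-2.0000, 0).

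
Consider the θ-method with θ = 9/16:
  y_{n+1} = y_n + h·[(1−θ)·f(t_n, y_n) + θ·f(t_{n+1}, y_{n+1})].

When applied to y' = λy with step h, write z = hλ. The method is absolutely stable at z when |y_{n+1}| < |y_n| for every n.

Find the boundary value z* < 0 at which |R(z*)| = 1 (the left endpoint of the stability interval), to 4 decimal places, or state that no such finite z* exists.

Set f=λy, z=hλ:
  y_{n+1} = y_n + z·[7/16·y_n + 9/16·y_{n+1}] ⇒ (1 − 9/16z)y_{n+1} = (1 + 7/16z)y_n
  R(z) = (1 + 7/16z)/(1 − 9/16z).

Boundary: |R(x)|=1, x<0.
x=-0.93: |R|=0.3894
x=-2: |R|=0.0588
x=-10: |R|=0.5094
x=-100: |R|=0.7467
θ=9/16≥1/2 ⇒ |1+7/16x|<|1−9/16x| ∀x<0 ⇒ interval (−∞,0).

interval (−∞, 0).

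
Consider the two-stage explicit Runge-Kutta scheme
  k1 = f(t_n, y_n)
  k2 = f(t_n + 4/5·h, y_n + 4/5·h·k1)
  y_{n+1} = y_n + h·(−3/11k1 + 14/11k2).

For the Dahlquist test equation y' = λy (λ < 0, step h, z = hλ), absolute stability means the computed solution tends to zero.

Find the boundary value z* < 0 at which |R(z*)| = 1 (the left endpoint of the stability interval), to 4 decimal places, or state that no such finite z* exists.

z* = -0.9821.

On y'=λy, z=hλ:
  k1=λy_n ⇒ h·k1=z·y_n;  k2=λ(1+4/5z)y_n ⇒ h·k2=z(1+4/5z)y_n
  y_{n+1}/y_n = 1 − 3/11z + 14/11z(1+4/5z) = 1 + z + 56/55z²
  R(z) = 1 + z + 56/55z².

Need |R(x)|<1, x<0.
x=-1.78: |R|=2.4460
R=1: x+56/55x²=0 ⇒ x=−55/56=-0.9821; min R=1−1/(4·56/55)=0.7545>−1
Confirm numerically:
  x=-0.893: |R|=0.91895 <1
  x=-0.814: |R|=0.86064 <1
  x=-0.770: |R|=0.83368 <1
  x=-1.555: |R|=1.90699 >1
  x=-1.199: |R|=1.26474 >1
  x=-1.118: |R|=1.15465 >1
Stable set (-0.9821, 0).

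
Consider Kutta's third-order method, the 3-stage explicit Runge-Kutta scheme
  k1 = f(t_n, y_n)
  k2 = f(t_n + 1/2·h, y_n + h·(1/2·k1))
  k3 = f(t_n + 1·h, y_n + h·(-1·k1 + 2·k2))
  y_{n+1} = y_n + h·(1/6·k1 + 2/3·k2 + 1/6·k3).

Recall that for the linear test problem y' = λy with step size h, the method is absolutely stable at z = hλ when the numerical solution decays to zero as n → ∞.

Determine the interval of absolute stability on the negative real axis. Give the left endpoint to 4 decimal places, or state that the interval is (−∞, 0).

z∈(-2.5127,0).

With y'=λy (z=hλ):
  order 3, 3-stage ⇒ R(z)=1+z+z^2/2+z^3/6
  (e.g. R(-0.86)=0.40379, |R|=0.40379)

Solve |R(x)|<1 on ℝ⁻.
x=-0.86: |R|=0.4038
|R(-2.38)|=0.7947 |R(-0.9)|=0.3835 |R(-0.84)|=0.4140
Bisect:
  x_lo=-3.3640 |R|=3.0505  x_hi=-0.3103 |R|=0.7329
  mid=-1.83712 |R|=0.18300 →hi
  mid=-2.60055 |R|=1.15032 →lo
  mid=-2.21884 |R|=0.57786 →hi
  mid=-2.40969 |R|=0.83841 →hi
  mid=-2.50512 |R|=0.98751 →hi
  mid=-2.55284 |R|=1.06715 →lo
  mid=-2.52898 |R|=1.02689 →lo
  mid=-2.51705 |R|=1.00709 →lo
  mid=-2.51109 |R|=0.99728 →hi
  ...
  [-2.51276,-2.51258] ⇒ x*=-2.5127
Interval (-2.5127, 0).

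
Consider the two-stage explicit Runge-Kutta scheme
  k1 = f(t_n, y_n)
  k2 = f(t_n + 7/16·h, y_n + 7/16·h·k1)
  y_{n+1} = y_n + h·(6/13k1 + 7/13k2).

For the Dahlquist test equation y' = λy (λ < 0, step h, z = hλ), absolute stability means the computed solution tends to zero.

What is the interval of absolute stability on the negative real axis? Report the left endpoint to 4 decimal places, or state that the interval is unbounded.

Test eqn y'=λy, z=hλ:
  k1=λy_n ⇒ h·k1=z·y_n;  k2=λ(1+7/16z)y_n ⇒ h·k2=z(1+7/16z)y_n
  y_{n+1}/y_n = 1 + 6/13z + 7/13z(1+7/16z) = 1 + z + 49/208z²
  Hence R(z) = 1 + z + 49/208z².

Need |R(x)|<1, x<0.
x=-1.45: |R|=0.0453
R=1: x+49/208x²=0 ⇒ x=−208/49=-4.2449; min R=1−1/(4·49/208)=-0.0612>−1
Confirm numerically:
  x=-2.653: |R|=0.00509 <1
  x=-2.529: |R|=0.02229 <1
  x=-2.281: |R|=0.05530 <1
  x=-4.781: |R|=1.60381 >1
  x=-4.621: |R|=1.40943 >1
  x=-4.341: |R|=1.09828 >1
So |R|<1 on (-4.2449, 0).

(-4.2449, 0).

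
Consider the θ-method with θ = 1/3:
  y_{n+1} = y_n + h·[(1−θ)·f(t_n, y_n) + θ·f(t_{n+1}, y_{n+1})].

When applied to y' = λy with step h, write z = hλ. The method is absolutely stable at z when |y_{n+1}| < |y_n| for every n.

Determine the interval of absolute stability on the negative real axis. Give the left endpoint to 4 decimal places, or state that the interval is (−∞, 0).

Test eqn y'=λy, z=hλ:
  y_{n+1} = y_n + z·[2/3·y_n + 1/3·y_{n+1}] ⇒ (1 − 1/3z)y_{n+1} = (1 + 2/3z)y_n
  ⇒ R(z) = (1 + 2/3z)/(1 − 1/3z).

Find x<0 with |R(x)|<1.
x=-1.03: |R|=0.2333
R=−1: 1+2/3x = −1+1/3x ⇒ -1/3x=2 ⇒ x=2/(-1/3)=-6.0000
Confirm numerically:
  x=-5.460: |R|=0.93617 <1
  x=-5.256: |R|=0.90988 <1
  x=-4.631: |R|=0.82060 <1
  x=-2.485: |R|=0.35916 <1
  x=-6.456: |R|=1.04822 >1
  x=-6.160: |R|=1.01747 >1
Interval (-6.0000, 0).

z∈(-6.0000,0).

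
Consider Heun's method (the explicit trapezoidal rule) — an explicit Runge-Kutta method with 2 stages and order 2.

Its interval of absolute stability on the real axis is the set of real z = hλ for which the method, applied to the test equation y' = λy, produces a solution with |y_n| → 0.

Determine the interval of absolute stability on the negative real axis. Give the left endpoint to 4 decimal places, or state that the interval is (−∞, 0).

With y'=λy (z=hλ):
  order 2, 2-stage ⇒ R(z)=1+z+z^2/2
  (e.g. R(-1.45)=0.60125, |R|=0.60125)

Need |R(x)|<1, x<0.
x=-1.45: |R|=0.6013
|R(-1.87)|=0.8785 |R(-1.15)|=0.5112 |R(-0.54)|=0.6058
Bisect:
  x_lo=-2.7092 |R|=1.9607  x_hi=-0.3683 |R|=0.6995
  mid=-1.53878 |R|=0.64514 →hi
  mid=-2.12401 |R|=1.13170 →lo
  mid=-1.83139 |R|=0.84561 →hi
  mid=-1.97770 |R|=0.97795 →hi
  mid=-2.05085 |R|=1.05215 →lo
  mid=-2.01428 |R|=1.01438 →lo
  mid=-1.99599 |R|=0.99600 →hi
  mid=-2.00513 |R|=1.00515 →lo
  mid=-2.00056 |R|=1.00056 →lo
  ...
  [-2.00013,-1.99999] ⇒ x*=-2.0000
Stable set (-2.0000, 0).

(-2.0000, 0).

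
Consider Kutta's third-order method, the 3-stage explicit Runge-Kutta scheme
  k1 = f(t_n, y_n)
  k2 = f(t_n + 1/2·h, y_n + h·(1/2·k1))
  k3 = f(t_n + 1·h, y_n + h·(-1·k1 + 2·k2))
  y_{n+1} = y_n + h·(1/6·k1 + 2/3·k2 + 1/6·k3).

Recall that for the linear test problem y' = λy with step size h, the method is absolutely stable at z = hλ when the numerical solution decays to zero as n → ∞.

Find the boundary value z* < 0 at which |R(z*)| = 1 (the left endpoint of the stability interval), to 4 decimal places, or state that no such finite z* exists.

With y'=λy (z=hλ):
  order 3, 3-stage ⇒ R(z)=1+z+z^2/2+z^3/6
  (e.g. R(-0.95)=0.35835, |R|=0.35835)

Find x<0 with |R(x)|<1.
x=-0.95: |R|=0.3584
|R(-2.15)|=0.4951 |R(-1.14)|=0.2629 |R(-0.93)|=0.3684
Bisect:
  x_lo=-2.9147 |R|=1.7940  x_hi=-0.3845 |R|=0.6799
  mid=-1.64964 |R|=0.03718 →hi
  mid=-2.28219 |R|=0.65909 →hi
  mid=-2.59847 |R|=1.14661 →lo
  mid=-2.44033 |R|=0.88484 →hi
  mid=-2.51940 |R|=1.01098 →lo
  mid=-2.47987 |R|=0.94675 →hi
  mid=-2.49963 |R|=0.97857 →hi
  mid=-2.50952 |R|=0.99470 →hi
  mid=-2.51446 |R|=1.00282 →lo
  mid=-2.51199 |R|=0.99876 →hi
  ...
  [-2.51276,-2.51261] ⇒ x*=-2.5127
Interval (-2.5127, 0).

left endpoint -2.5127.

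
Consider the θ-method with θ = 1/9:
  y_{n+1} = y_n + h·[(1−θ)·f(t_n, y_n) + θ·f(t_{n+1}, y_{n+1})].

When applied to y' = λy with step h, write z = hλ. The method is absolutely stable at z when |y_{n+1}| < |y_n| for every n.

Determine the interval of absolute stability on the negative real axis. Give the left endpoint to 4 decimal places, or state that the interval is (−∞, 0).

z∈(-2.5714,0).

Test eqn y'=λy, z=hλ:
  y_{n+1} = y_n + z·[8/9·y_n + 1/9·y_{n+1}] ⇒ (1 − 1/9z)y_{n+1} = (1 + 8/9z)y_n
  R(z) = (1 + 8/9z)/(1 − 1/9z).

Need |R(x)|<1, x<0.
x=-1.01: |R|=0.0919
R=−1: 1+8/9x = −1+1/9x ⇒ -7/9x=2 ⇒ x=2/(-7/9)=-2.5714
Confirm numerically:
  x=-2.359: |R|=0.86909 <1
  x=-2.157: |R|=0.73998 <1
  x=-1.808: |R|=0.50555 <1
  x=-3.133: |R|=1.32399 >1
  x=-2.695: |R|=1.07396 >1
Interval (-2.5714, 0).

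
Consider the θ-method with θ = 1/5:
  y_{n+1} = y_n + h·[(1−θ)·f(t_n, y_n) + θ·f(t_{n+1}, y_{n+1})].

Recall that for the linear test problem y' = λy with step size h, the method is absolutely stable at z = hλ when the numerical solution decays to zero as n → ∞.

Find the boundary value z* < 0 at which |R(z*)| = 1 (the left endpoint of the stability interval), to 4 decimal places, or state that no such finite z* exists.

z* = -3.3333.

With y'=λy (z=hλ):
  y_{n+1} = y_n + z·[4/5·y_n + 1/5·y_{n+1}] ⇒ (1 − 1/5z)y_{n+1} = (1 + 4/5z)y_n
  ⇒ R(z) = (1 + 4/5z)/(1 − 1/5z).

Find x<0 with |R(x)|<1.
x=-1.38: |R|=0.0815
R=−1: 1+4/5x = −1+1/5x ⇒ -3/5x=2 ⇒ x=2/(-3/5)=-3.3333
Confirm numerically:
  x=-3.259: |R|=0.97300 <1
  x=-2.707: |R|=0.75620 <1
  x=-1.972: |R|=0.41423 <1
  x=-1.866: |R|=0.35887 <1
  x=-3.901: |R|=1.19133 >1
  x=-3.809: |R|=1.16199 >1
So |R|<1 on (-3.3333, 0).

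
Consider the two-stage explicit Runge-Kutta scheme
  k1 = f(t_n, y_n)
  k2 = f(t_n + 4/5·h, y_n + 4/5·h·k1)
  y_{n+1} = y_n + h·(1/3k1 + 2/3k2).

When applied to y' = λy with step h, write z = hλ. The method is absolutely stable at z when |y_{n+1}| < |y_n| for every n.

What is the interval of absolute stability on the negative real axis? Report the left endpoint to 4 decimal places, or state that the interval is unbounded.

On y'=λy, z=hλ:
  k1=λy_n ⇒ h·k1=z·y_n;  k2=λ(1+4/5z)y_n ⇒ h·k2=z(1+4/5z)y_n
  y_{n+1}/y_n = 1 + 1/3z + 2/3z(1+4/5z) = 1 + z + 8/15z²
  ⇒ R(z) = 1 + z + 8/15z².

Find x<0 with |R(x)|<1.
x=-0.55: |R|=0.6113
R=1: x+8/15x²=0 ⇒ x=−15/8=-1.8750; min R=1−1/(4·8/15)=0.5312>−1
Confirm numerically:
  x=-1.156: |R|=0.55671 <1
  x=-1.060: |R|=0.53925 <1
  x=-0.769: |R|=0.54639 <1
  x=-2.424: |R|=1.70975 >1
  x=-2.328: |R|=1.56244 >1
Interval (-1.8750, 0).

(-1.8750, 0).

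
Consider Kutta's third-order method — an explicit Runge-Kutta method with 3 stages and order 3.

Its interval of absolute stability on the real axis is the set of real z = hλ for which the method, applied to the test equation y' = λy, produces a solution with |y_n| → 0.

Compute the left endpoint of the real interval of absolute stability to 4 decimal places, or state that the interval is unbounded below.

left endpoint -2.5127.

Test eqn y'=λy, z=hλ:
  order 3, 3-stage ⇒ R(z)=1+z+z^2/2+z^3/6
  (e.g. R(-1.6)=-0.00267, |R|=0.00267)

Find x<0 with |R(x)|<1.
x=-1.6: |R|=0.0027
|R(-2.11)|=0.4496 |R(-2.1)|=0.4385 |R(-0.81)|=0.4295
Bisect:
  x_lo=-3.0921 |R|=2.2388  x_hi=-0.3372 |R|=0.7133
  mid=-1.71463 |R|=0.08481 →hi
  mid=-2.40336 |R|=0.82898 →hi
  mid=-2.74772 |R|=1.43028 →lo
  mid=-2.57554 |R|=1.10627 →lo
  mid=-2.48945 |R|=0.96211 →hi
  mid=-2.53250 |R|=1.03277 →lo
  mid=-2.51097 |R|=0.99709 →hi
  ...
  [-2.51282,-2.51265] ⇒ x*=-2.5127
Stable set (-2.5127, 0).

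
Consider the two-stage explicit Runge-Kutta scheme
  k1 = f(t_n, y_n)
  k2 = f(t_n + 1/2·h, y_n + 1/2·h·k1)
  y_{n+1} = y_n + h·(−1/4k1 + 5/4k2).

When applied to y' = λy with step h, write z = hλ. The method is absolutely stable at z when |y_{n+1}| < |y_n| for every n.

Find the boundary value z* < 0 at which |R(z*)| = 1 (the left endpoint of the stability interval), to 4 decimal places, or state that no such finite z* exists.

left endpoint -1.6000.

Test eqn y'=λy, z=hλ:
  k1=λy_n ⇒ h·k1=z·y_n;  k2=λ(1+1/2z)y_n ⇒ h·k2=z(1+1/2z)y_n
  y_{n+1}/y_n = 1 − 1/4z + 5/4z(1+1/2z) = 1 + z + 5/8z²
  so R(z) = 1 + z + 5/8z².

Find x<0 with |R(x)|<1.
x=-1.33: |R|=0.7756
R=1: x+5/8x²=0 ⇒ x=−8/5=-1.6000; min R=1−1/(4·5/8)=0.6000>−1
Confirm numerically:
  x=-1.474: |R|=0.88392 <1
  x=-0.748: |R|=0.60169 <1
  x=-0.692: |R|=0.60729 <1
  x=-2.154: |R|=1.74582 >1
  x=-2.047: |R|=1.57188 >1
  x=-1.953: |R|=1.43088 >1
Stable set (-1.6000, 0).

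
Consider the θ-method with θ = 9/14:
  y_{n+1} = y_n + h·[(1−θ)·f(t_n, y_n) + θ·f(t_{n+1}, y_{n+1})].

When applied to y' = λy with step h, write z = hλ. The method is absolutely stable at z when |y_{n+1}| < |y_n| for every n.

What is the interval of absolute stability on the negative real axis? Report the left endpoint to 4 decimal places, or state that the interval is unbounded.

With y'=λy (z=hλ):
  y_{n+1} = y_n + z·[5/14·y_n + 9/14·y_{n+1}] ⇒ (1 − 9/14z)y_{n+1} = (1 + 5/14z)y_n
  ⇒ R(z) = (1 + 5/14z)/(1 − 9/14z).

Solve |R(x)|<1 on ℝ⁻.
x=-1.69: |R|=0.1900
x=-2: |R|=0.1250
x=-10: |R|=0.3462
x=-100: |R|=0.5317
θ=9/14≥1/2 ⇒ |1+5/14x|<|1−9/14x| ∀x<0 ⇒ stable on all of ℝ⁻.

(−∞, 0) — no finite endpoint.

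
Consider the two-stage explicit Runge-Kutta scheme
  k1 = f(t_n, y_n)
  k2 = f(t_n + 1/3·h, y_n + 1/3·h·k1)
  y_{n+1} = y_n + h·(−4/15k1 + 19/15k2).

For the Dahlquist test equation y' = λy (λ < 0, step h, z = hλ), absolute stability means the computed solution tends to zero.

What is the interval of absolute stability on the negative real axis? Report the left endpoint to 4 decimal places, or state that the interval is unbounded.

z∈(-2.3684,0).

Set f=λy, z=hλ:
  k1=λy_n ⇒ h·k1=z·y_n;  k2=λ(1+1/3z)y_n ⇒ h·k2=z(1+1/3z)y_n
  y_{n+1}/y_n = 1 − 4/15z + 19/15z(1+1/3z) = 1 + z + 19/45z²
  so R(z) = 1 + z + 19/45z².

Need |R(x)|<1, x<0.
x=-0.69: |R|=0.5110
R=1: x+19/45x²=0 ⇒ x=−45/19=-2.3684; min R=1−1/(4·19/45)=0.4079>−1
Confirm numerically:
  x=-2.320: |R|=0.95257 <1
  x=-1.957: |R|=0.66005 <1
  x=-1.800: |R|=0.56800 <1
  x=-2.718: |R|=1.40118 >1
  x=-2.552: |R|=1.19781 >1
  x=-2.531: |R|=1.17374 >1
Stable set (-2.3684, 0).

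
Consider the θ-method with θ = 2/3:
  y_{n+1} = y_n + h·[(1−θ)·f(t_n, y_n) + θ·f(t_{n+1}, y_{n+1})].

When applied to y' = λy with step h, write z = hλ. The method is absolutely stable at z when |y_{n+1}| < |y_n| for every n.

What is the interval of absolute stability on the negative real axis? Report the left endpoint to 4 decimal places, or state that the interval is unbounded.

On y'=λy, z=hλ:
  y_{n+1} = y_n + z·[1/3·y_n + 2/3·y_{n+1}] ⇒ (1 − 2/3z)y_{n+1} = (1 + 1/3z)y_n
  ⇒ R(z) = (1 + 1/3z)/(1 − 2/3z).

Find x<0 with |R(x)|<1.
x=-1.79: |R|=0.1839
x=-2: |R|=0.1429
x=-10: |R|=0.3043
x=-100: |R|=0.4778
θ=2/3≥1/2 ⇒ |1+1/3x|<|1−2/3x| ∀x<0 ⇒ interval (−∞,0).

(−∞, 0) — no finite endpoint.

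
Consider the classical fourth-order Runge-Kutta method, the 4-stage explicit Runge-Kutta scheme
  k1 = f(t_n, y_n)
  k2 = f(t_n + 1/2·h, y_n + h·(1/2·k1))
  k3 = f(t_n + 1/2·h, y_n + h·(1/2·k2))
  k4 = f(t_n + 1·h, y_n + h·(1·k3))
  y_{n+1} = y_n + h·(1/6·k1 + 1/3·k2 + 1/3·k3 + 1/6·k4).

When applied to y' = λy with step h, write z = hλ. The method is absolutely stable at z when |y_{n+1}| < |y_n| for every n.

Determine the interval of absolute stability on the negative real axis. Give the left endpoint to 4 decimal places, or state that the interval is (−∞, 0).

z∈(-2.7853,0).

With y'=λy (z=hλ):
  order 4, 4-stage ⇒ R(z)=1+z+z^2/2+z^3/6+z^4/24
  (e.g. R(-1.07)=0.35289, |R|=0.35289)

Boundary: |R(x)|=1, x<0.
x=-1.07: |R|=0.3529
|R(-2.61)|=0.7663 |R(-2.4)|=0.5584 |R(-0.89)|=0.4147
Bisect:
  x_lo=-3.3433 |R|=2.2230  x_hi=-0.3881 |R|=0.6784
  mid=-1.86569 |R|=0.29719 →hi
  mid=-2.60450 |R|=0.75992 →hi
  mid=-2.97390 |R|=1.32365 →lo
  mid=-2.78920 |R|=1.00590 →lo
  mid=-2.69685 |R|=0.87464 →hi
  mid=-2.74302 |R|=0.93812 →hi
  mid=-2.76611 |R|=0.97146 →hi
  mid=-2.77766 |R|=0.98854 →hi
  mid=-2.78343 |R|=0.99719 →hi
  ...
  [-2.78541,-2.78523] ⇒ x*=-2.7853
So |R|<1 on (-2.7853, 0).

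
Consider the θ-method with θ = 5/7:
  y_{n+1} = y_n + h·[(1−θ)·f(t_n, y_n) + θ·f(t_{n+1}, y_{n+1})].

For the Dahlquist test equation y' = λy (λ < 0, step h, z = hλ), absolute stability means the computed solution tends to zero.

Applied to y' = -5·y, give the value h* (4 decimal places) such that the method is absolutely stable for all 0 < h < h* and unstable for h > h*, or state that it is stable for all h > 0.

(−∞, 0) — no finite endpoint. Any h>0 works for λ=-5.

Test eqn y'=λy, z=hλ:
  y_{n+1} = y_n + z·[2/7·y_n + 5/7·y_{n+1}] ⇒ (1 − 5/7z)y_{n+1} = (1 + 2/7z)y_n
  ⇒ R(z) = (1 + 2/7z)/(1 − 5/7z).

Boundary: |R(x)|=1, x<0.
x=-0.77: |R|=0.5032
x=-2: |R|=0.1765
x=-10: |R|=0.2281
x=-100: |R|=0.3807
θ=5/7≥1/2 ⇒ |1+2/7x|<|1−5/7x| ∀x<0 ⇒ unbounded interval.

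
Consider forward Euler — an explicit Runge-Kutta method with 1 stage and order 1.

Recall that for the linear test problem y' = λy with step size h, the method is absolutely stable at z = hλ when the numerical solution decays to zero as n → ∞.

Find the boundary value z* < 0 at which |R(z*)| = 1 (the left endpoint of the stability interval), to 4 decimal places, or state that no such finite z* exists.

left endpoint -2.0000.

Test eqn y'=λy, z=hλ:
  order 1, 1-stage ⇒ R(z)=1+z
  (e.g. R(-1.7)=-0.70000, |R|=0.70000)

Solve |R(x)|<1 on ℝ⁻.
x=-1.7: |R|=0.7000
|R(-2.3)|=1.3000 |R(-1.1)|=0.1000 |R(-0.73)|=0.2700
Bisect:
  x_lo=-2.3248 |R|=1.3248  x_hi=-0.3266 |R|=0.6734
  mid=-1.32568 |R|=0.32568 →hi
  mid=-1.82524 |R|=0.82524 →hi
  mid=-2.07501 |R|=1.07501 →lo
  mid=-1.95012 |R|=0.95012 →hi
  mid=-2.01257 |R|=1.01257 →lo
  mid=-1.98135 |R|=0.98135 →hi
  mid=-1.99696 |R|=0.99696 →hi
  mid=-2.00476 |R|=1.00476 →lo
  ...
  [-2.00001,-1.99988] ⇒ x*=-2.0000
Interval (-2.0000, 0).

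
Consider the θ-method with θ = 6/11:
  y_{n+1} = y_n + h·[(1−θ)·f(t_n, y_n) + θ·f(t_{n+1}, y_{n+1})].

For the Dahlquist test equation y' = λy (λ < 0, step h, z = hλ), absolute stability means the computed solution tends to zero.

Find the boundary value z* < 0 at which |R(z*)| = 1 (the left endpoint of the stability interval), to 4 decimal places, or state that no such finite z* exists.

(−∞, 0) — no finite endpoint.

Set f=λy, z=hλ:
  y_{n+1} = y_n + z·[5/11·y_n + 6/11·y_{n+1}] ⇒ (1 − 6/11z)y_{n+1} = (1 + 5/11z)y_n
  ⇒ R(z) = (1 + 5/11z)/(1 − 6/11z).

Need |R(x)|<1, x<0.
x=-0.78: |R|=0.4528
x=-2: |R|=0.0435
x=-10: |R|=0.5493
x=-100: |R|=0.8003
θ=6/11≥1/2 ⇒ |1+5/11x|<|1−6/11x| ∀x<0 ⇒ interval (−∞,0).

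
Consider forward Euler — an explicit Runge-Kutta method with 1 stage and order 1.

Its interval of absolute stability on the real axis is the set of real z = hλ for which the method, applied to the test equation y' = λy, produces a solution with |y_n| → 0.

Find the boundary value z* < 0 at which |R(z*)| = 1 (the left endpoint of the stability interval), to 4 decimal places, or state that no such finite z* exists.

left endpoint -2.0000.

With y'=λy (z=hλ):
  order 1, 1-stage ⇒ R(z)=1+z
  (e.g. R(-0.94)=0.06000, |R|=0.06000)

Solve |R(x)|<1 on ℝ⁻.
x=-0.94: |R|=0.0600
|R(-1.96)|=0.9600 |R(-1.79)|=0.7900 |R(-0.98)|=0.0200
Bisect:
  x_lo=-2.4124 |R|=1.4124  x_hi=-0.3925 |R|=0.6075
  mid=-1.40246 |R|=0.40246 →hi
  mid=-1.90745 |R|=0.90745 →hi
  mid=-2.15995 |R|=1.15995 →lo
  mid=-2.03370 |R|=1.03370 →lo
  mid=-1.97057 |R|=0.97057 →hi
  mid=-2.00214 |R|=1.00214 →lo
  mid=-1.98636 |R|=0.98636 →hi
  mid=-1.99425 |R|=0.99425 →hi
  ...
  [-2.00004,-1.99992] ⇒ x*=-2.0000
So |R|<1 on (-2.0000, 0).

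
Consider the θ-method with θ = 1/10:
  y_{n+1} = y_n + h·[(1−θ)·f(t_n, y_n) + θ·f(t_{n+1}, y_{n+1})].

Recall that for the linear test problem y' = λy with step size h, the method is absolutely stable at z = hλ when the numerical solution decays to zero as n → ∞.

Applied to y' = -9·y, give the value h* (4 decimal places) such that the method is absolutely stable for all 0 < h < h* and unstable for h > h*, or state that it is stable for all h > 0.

(-2.5000,0); λ=-9 ⇒ h* = (5/2)/9 = 0.2778.

Set f=λy, z=hλ:
  y_{n+1} = y_n + z·[9/10·y_n + 1/10·y_{n+1}] ⇒ (1 − 1/10z)y_{n+1} = (1 + 9/10z)y_n
  so R(z) = (1 + 9/10z)/(1 − 1/10z).

Boundary: |R(x)|=1, x<0.
x=-1.27: |R|=0.1269
R=−1: 1+9/10x = −1+1/10x ⇒ -4/5x=2 ⇒ x=2/(-4/5)=-2.5000
Confirm numerically:
  x=-2.346: |R|=0.90021 <1
  x=-2.047: |R|=0.69918 <1
  x=-2.007: |R|=0.67152 <1
  x=-2.870: |R|=1.22999 >1
  x=-2.796: |R|=1.18506 >1
  x=-2.687: |R|=1.11792 >1
Stable set (-2.5000, 0).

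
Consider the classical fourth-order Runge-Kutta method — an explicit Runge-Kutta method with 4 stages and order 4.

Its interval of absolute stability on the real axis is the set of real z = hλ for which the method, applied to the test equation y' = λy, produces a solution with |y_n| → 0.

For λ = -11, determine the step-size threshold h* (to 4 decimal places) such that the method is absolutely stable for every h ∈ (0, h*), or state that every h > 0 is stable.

Test eqn y'=λy, z=hλ:
  order 4, 4-stage ⇒ R(z)=1+z+z^2/2+z^3/6+z^4/24
  (e.g. R(-1.53)=0.27185, |R|=0.27185)

Find x<0 with |R(x)|<1.
x=-1.53: |R|=0.2718
|R(-1.23)|=0.3117 |R(-0.94)|=0.3959 |R(-0.77)|=0.4650
Bisect:
  x_lo=-3.0903 |R|=1.5660  x_hi=-0.3688 |R|=0.6916
  mid=-1.72956 |R|=0.27668 →hi
  mid=-2.40993 |R|=0.56665 →hi
  mid=-2.75011 |R|=0.94824 →hi
  mid=-2.92021 |R|=1.22320 →lo
  mid=-2.83516 |R|=1.07782 →lo
  mid=-2.79264 |R|=1.01113 →lo
  mid=-2.77138 |R|=0.97922 →hi
  mid=-2.78201 |R|=0.99505 →hi
  mid=-2.78732 |R|=1.00306 →lo
  mid=-2.78466 |R|=0.99905 →hi
  ...
  [-2.78533,-2.78516] ⇒ x*=-2.7853
So |R|<1 on (-2.7853, 0).

(-2.7853,0); λ=-11 ⇒ h* = 0.2532.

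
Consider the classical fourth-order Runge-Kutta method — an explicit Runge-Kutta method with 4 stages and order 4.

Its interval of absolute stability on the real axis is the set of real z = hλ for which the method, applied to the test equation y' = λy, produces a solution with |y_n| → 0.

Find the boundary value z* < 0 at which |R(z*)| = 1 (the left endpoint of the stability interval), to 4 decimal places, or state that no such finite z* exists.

Set f=λy, z=hλ:
  order 4, 4-stage ⇒ R(z)=1+z+z^2/2+z^3/6+z^4/24
  (e.g. R(-0.68)=0.50770, |R|=0.50770)

Find x<0 with |R(x)|<1.
x=-0.68: |R|=0.5077
|R(-2.66)|=0.8270 |R(-1.98)|=0.3269 |R(-1.39)|=0.2840
Bisect:
  x_lo=-3.3197 |R|=2.1533  x_hi=-0.3986 |R|=0.6713
  mid=-1.85912 |R|=0.29585 →hi
  mid=-2.58939 |R|=0.74264 →hi
  mid=-2.95452 |R|=1.28659 →lo
  mid=-2.77195 |R|=0.98007 →hi
  mid=-2.86324 |R|=1.12402 →lo
  mid=-2.81759 |R|=1.04980 →lo
  mid=-2.79477 |R|=1.01439 →lo
  mid=-2.78336 |R|=0.99709 →hi
  ...
  [-2.78532,-2.78515] ⇒ x*=-2.7853
So |R|<1 on (-2.7853, 0).

z* = -2.7853.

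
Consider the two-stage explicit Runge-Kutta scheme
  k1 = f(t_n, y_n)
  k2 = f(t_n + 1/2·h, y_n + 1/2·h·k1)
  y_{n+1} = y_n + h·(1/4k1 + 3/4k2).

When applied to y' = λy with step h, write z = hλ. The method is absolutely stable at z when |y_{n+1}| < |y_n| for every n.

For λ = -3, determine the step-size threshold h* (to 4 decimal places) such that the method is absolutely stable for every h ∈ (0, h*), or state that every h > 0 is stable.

(-2.6667,0); λ=-3 ⇒ h* = (8/3)/3 = 0.8889.

Test eqn y'=λy, z=hλ:
  k1=λy_n ⇒ h·k1=z·y_n;  k2=λ(1+1/2z)y_n ⇒ h·k2=z(1+1/2z)y_n
  y_{n+1}/y_n = 1 + 1/4z + 3/4z(1+1/2z) = 1 + z + 3/8z²
  so R(z) = 1 + z + 3/8z².

Find x<0 with |R(x)|<1.
x=-1.04: |R|=0.3656
R=1: x+3/8x²=0 ⇒ x=−8/3=-2.6667; min R=1−1/(4·3/8)=0.3333>−1
Confirm numerically:
  x=-2.643: |R|=0.97654 <1
  x=-2.550: |R|=0.88844 <1
  x=-2.232: |R|=0.63618 <1
  x=-1.673: |R|=0.37660 <1
  x=-3.073: |R|=1.46825 >1
  x=-2.798: |R|=1.13780 >1
Interval (-2.6667, 0).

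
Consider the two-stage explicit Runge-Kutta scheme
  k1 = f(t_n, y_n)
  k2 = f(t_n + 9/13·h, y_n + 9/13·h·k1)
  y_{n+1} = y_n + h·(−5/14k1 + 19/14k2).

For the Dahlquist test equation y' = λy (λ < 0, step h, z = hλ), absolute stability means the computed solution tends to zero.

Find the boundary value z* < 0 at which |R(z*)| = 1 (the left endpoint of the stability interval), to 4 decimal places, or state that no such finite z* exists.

On y'=λy, z=hλ:
  k1=λy_n ⇒ h·k1=z·y_n;  k2=λ(1+9/13z)y_n ⇒ h·k2=z(1+9/13z)y_n
  y_{n+1}/y_n = 1 − 5/14z + 19/14z(1+9/13z) = 1 + z + 171/182z²
  Hence R(z) = 1 + z + 171/182z².

Boundary: |R(x)|=1, x<0.
x=-0.83: |R|=0.8173
R=1: x+171/182x²=0 ⇒ x=−182/171=-1.0643; min R=1−1/(4·171/182)=0.7339>−1
Confirm numerically:
  x=-0.957: |R|=0.90350 <1
  x=-0.832: |R|=0.81839 <1
  x=-0.746: |R|=0.77688 <1
  x=-1.470: |R|=1.56030 >1
  x=-1.454: |R|=1.53234 >1
So |R|<1 on (-1.0643, 0).

z* = -1.0643.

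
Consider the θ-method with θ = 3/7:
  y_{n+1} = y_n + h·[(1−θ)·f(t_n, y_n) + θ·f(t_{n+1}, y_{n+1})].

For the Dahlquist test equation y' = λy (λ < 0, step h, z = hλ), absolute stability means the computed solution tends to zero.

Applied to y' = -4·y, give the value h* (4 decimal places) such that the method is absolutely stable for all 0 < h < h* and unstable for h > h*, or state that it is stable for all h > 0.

On y'=λy, z=hλ:
  y_{n+1} = y_n + z·[4/7·y_n + 3/7·y_{n+1}] ⇒ (1 − 3/7z)y_{n+1} = (1 + 4/7z)y_n
  Hence R(z) = (1 + 4/7z)/(1 − 3/7z).

Solve |R(x)|<1 on ℝ⁻.
x=-1.26: |R|=0.1818
R=−1: 1+4/7x = −1+3/7x ⇒ -1/7x=2 ⇒ x=2/(-1/7)=-14.0000
Confirm numerically:
  x=-12.704: |R|=0.97127 <1
  x=-11.044: |R|=0.92634 <1
  x=-9.960: |R|=0.89046 <1
  x=-14.563: |R|=1.01111 >1
  x=-14.229: |R|=1.00461 >1
Stable set (-14.0000, 0).

(-14.0000,0); λ=-4 ⇒ h* = (14)/4 = 3.5000.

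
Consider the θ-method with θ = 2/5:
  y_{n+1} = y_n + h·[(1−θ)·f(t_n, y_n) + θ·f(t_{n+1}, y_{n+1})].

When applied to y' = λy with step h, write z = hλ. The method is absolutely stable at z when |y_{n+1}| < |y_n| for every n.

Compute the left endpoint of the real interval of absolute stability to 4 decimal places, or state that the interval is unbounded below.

On y'=λy, z=hλ:
  y_{n+1} = y_n + z·[3/5·y_n + 2/5·y_{n+1}] ⇒ (1 − 2/5z)y_{n+1} = (1 + 3/5z)y_n
  Hence R(z) = (1 + 3/5z)/(1 − 2/5z).

Boundary: |R(x)|=1, x<0.
x=-0.42: |R|=0.6404
R=−1: 1+3/5x = −1+2/5x ⇒ -1/5x=2 ⇒ x=2/(-1/5)=-10.0000
Confirm numerically:
  x=-6.290: |R|=0.78896 <1
  x=-5.910: |R|=0.75684 <1
  x=-4.675: |R|=0.62892 <1
  x=-4.557: |R|=0.61435 <1
  x=-10.455: |R|=1.01756 >1
  x=-10.267: |R|=1.01046 >1
Interval (-10.0000, 0).

left endpoint -10.0000.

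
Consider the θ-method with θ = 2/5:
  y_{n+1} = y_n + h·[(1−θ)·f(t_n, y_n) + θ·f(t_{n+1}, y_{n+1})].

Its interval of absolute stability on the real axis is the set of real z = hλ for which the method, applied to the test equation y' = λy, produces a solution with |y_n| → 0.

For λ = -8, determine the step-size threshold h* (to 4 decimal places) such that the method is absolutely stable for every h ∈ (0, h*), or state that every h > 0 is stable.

(-10.0000,0); λ=-8 ⇒ h* = (10)/8 = 1.2500.

Test eqn y'=λy, z=hλ:
  y_{n+1} = y_n + z·[3/5·y_n + 2/5·y_{n+1}] ⇒ (1 − 2/5z)y_{n+1} = (1 + 3/5z)y_n
  R(z) = (1 + 3/5z)/(1 − 2/5z).

Boundary: |R(x)|=1, x<0.
x=-1.33: |R|=0.1319
R=−1: 1+3/5x = −1+2/5x ⇒ -1/5x=2 ⇒ x=2/(-1/5)=-10.0000
Confirm numerically:
  x=-8.751: |R|=0.94449 <1
  x=-7.443: |R|=0.87142 <1
  x=-6.144: |R|=0.77696 <1
  x=-4.415: |R|=0.59617 <1
  x=-10.108: |R|=1.00428 >1
  x=-10.089: |R|=1.00353 >1
  x=-10.025: |R|=1.00100 >1
So |R|<1 on (-10.0000, 0).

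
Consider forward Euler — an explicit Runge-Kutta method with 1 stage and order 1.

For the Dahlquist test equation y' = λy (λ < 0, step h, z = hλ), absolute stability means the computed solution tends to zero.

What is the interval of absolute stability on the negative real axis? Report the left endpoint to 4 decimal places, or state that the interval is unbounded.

z∈(-2.0000,0).

Test eqn y'=λy, z=hλ:
  order 1, 1-stage ⇒ R(z)=1+z
  (e.g. R(-1.24)=-0.24000, |R|=0.24000)

Find x<0 with |R(x)|<1.
x=-1.24: |R|=0.2400
|R(-2.07)|=1.0700 |R(-1.53)|=0.5300 |R(-1.5)|=0.5000
Bisect:
  x_lo=-2.5349 |R|=1.5349  x_hi=-0.2322 |R|=0.7678
  mid=-1.38356 |R|=0.38356 →hi
  mid=-1.95925 |R|=0.95925 →hi
  mid=-2.24710 |R|=1.24710 →lo
  mid=-2.10317 |R|=1.10317 →lo
  mid=-2.03121 |R|=1.03121 →lo
  mid=-1.99523 |R|=0.99523 →hi
  mid=-2.01322 |R|=1.01322 →lo
  ...
  [-2.00001,-1.99987] ⇒ x*=-2.0000
Interval (-2.0000, 0).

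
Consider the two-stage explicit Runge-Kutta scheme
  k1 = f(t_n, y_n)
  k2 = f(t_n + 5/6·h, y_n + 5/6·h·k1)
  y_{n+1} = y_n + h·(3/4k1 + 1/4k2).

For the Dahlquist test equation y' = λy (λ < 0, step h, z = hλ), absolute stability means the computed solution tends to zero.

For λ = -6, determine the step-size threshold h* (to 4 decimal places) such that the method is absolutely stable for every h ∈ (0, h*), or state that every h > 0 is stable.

With y'=λy (z=hλ):
  k1=λy_n ⇒ h·k1=z·y_n;  k2=λ(1+5/6z)y_n ⇒ h·k2=z(1+5/6z)y_n
  y_{n+1}/y_n = 1 + 3/4z + 1/4z(1+5/6z) = 1 + z + 5/24z²
  ⇒ R(z) = 1 + z + 5/24z².

Find x<0 with |R(x)|<1.
x=-0.77: |R|=0.3535
R=1: x+5/24x²=0 ⇒ x=−24/5=-4.8000; min R=1−1/(4·5/24)=-0.2000>−1
Confirm numerically:
  x=-4.585: |R|=0.79463 <1
  x=-3.844: |R|=0.23440 <1
  x=-3.378: |R|=0.00073 <1
  x=-5.154: |R|=1.38011 >1
  x=-5.055: |R|=1.26855 >1
  x=-4.944: |R|=1.14832 >1
So |R|<1 on (-4.8000, 0).

(-4.8000,0); λ=-6 ⇒ h* = (24/5)/6 = 0.8000.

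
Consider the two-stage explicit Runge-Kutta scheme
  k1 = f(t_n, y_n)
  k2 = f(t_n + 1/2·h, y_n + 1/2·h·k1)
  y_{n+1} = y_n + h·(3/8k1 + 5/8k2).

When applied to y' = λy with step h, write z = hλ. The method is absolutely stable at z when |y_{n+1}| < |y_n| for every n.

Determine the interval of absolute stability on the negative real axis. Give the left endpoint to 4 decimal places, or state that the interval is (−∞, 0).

Test eqn y'=λy, z=hλ:
  k1=λy_n ⇒ h·k1=z·y_n;  k2=λ(1+1/2z)y_n ⇒ h·k2=z(1+1/2z)y_n
  y_{n+1}/y_n = 1 + 3/8z + 5/8z(1+1/2z) = 1 + z + 5/16z²
  Hence R(z) = 1 + z + 5/16z².

Need |R(x)|<1, x<0.
x=-1.62: |R|=0.2001
R=1: x+5/16x²=0 ⇒ x=−16/5=-3.2000; min R=1−1/(4·5/16)=0.2000>−1
Confirm numerically:
  x=-2.939: |R|=0.76029 <1
  x=-2.883: |R|=0.71440 <1
  x=-2.457: |R|=0.42952 <1
  x=-1.444: |R|=0.20760 <1
  x=-3.680: |R|=1.55200 >1
  x=-3.494: |R|=1.32101 >1
Stable set (-3.2000, 0).

(-3.2000, 0).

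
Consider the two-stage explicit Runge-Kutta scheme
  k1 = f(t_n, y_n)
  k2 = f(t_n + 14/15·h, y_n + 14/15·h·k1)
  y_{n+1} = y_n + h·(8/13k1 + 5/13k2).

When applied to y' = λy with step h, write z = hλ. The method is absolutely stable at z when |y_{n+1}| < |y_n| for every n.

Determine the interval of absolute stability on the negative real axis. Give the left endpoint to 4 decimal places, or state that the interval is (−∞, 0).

Set f=λy, z=hλ:
  k1=λy_n ⇒ h·k1=z·y_n;  k2=λ(1+14/15z)y_n ⇒ h·k2=z(1+14/15z)y_n
  y_{n+1}/y_n = 1 + 8/13z + 5/13z(1+14/15z) = 1 + z + 14/39z²
  R(z) = 1 + z + 14/39z².

Boundary: |R(x)|=1, x<0.
x=-1.64: |R|=0.3255
R=1: x+14/39x²=0 ⇒ x=−39/14=-2.7857; min R=1−1/(4·14/39)=0.3036>−1
Confirm numerically:
  x=-2.630: |R|=0.85299 <1
  x=-2.151: |R|=0.50990 <1
  x=-1.312: |R|=0.30592 <1
  x=-1.172: |R|=0.32108 <1
  x=-3.175: |R|=1.44369 >1
  x=-3.042: |R|=1.27986 >1
  x=-2.987: |R|=1.21583 >1
Stable set (-2.7857, 0).

(-2.7857, 0).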